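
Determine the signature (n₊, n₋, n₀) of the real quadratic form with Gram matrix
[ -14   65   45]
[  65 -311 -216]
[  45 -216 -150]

Answer: (1, 2, 0)

Derivation:
step 0: pivot -14 → sign −
step 1: pivot -129/14 → sign −
step 2: pivot 3/43 → sign +
signature = (1, 2, 0)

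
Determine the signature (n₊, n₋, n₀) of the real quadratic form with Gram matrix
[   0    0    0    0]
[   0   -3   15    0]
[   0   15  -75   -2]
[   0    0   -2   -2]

step 0: pivot -3 → sign −
step 1: pivot -2 → sign −
step 2: pivot 2 → sign +
step 3: row/col 3 already zero → sign 0
signature = (1, 2, 1)

Answer: (1, 2, 1)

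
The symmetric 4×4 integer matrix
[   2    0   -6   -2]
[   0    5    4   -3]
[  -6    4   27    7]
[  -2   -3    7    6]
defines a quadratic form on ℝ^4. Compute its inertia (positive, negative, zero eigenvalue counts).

Answer: (4, 0, 0)

Derivation:
step 0: pivot 2 → sign +
step 1: pivot 5 → sign +
step 2: pivot 29/5 → sign +
step 3: pivot 6/29 → sign +
signature = (4, 0, 0)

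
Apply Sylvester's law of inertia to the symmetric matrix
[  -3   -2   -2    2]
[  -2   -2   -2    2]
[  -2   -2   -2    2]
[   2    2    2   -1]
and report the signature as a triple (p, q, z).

Answer: (1, 2, 1)

Derivation:
step 0: pivot -3 → sign −
step 1: pivot -2/3 → sign −
step 2: pivot 1 → sign +
step 3: row/col 3 already zero → sign 0
signature = (1, 2, 1)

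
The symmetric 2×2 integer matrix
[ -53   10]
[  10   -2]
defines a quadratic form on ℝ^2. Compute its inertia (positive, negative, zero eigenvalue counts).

Answer: (0, 2, 0)

Derivation:
step 0: pivot -53 → sign −
step 1: pivot -6/53 → sign −
signature = (0, 2, 0)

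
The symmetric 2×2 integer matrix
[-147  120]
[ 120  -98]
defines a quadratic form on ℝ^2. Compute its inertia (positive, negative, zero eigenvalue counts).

step 0: pivot -147 → sign −
step 1: pivot -2/49 → sign −
signature = (0, 2, 0)

Answer: (0, 2, 0)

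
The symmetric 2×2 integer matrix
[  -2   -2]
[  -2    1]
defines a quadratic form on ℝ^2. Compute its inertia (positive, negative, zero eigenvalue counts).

Answer: (1, 1, 0)

Derivation:
step 0: pivot -2 → sign −
step 1: pivot 3 → sign +
signature = (1, 1, 0)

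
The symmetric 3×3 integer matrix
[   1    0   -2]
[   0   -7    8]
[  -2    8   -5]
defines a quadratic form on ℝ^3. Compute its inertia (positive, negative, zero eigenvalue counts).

step 0: pivot 1 → sign +
step 1: pivot -7 → sign −
step 2: pivot 1/7 → sign +
signature = (2, 1, 0)

Answer: (2, 1, 0)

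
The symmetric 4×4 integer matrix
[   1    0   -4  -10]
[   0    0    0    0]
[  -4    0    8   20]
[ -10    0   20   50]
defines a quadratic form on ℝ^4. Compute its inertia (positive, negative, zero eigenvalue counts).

Answer: (1, 1, 2)

Derivation:
step 0: pivot 1 → sign +
step 1: pivot -8 → sign −
step 2: row/col 2 already zero → sign 0
step 3: row/col 3 already zero → sign 0
signature = (1, 1, 2)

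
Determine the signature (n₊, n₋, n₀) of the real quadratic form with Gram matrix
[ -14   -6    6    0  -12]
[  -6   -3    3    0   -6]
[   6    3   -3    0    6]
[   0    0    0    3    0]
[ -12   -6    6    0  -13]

step 0: pivot -14 → sign −
step 1: pivot -3/7 → sign −
step 2: pivot 3 → sign +
step 3: pivot -1 → sign −
step 4: row/col 4 already zero → sign 0
signature = (1, 3, 1)

Answer: (1, 3, 1)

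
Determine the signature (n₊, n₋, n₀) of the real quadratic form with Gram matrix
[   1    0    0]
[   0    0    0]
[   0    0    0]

Answer: (1, 0, 2)

Derivation:
step 0: pivot 1 → sign +
step 1: row/col 1 already zero → sign 0
step 2: row/col 2 already zero → sign 0
signature = (1, 0, 2)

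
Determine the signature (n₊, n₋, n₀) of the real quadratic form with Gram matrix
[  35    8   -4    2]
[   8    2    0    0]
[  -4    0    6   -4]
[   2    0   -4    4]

Answer: (3, 0, 1)

Derivation:
step 0: pivot 35 → sign +
step 1: pivot 6/35 → sign +
step 2: pivot 2/3 → sign +
step 3: row/col 3 already zero → sign 0
signature = (3, 0, 1)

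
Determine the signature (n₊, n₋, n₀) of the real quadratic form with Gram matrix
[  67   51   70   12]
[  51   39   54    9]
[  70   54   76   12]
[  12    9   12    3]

Answer: (3, 0, 1)

Derivation:
step 0: pivot 67 → sign +
step 1: pivot 12/67 → sign +
step 2: pivot 3/4 → sign +
step 3: row/col 3 already zero → sign 0
signature = (3, 0, 1)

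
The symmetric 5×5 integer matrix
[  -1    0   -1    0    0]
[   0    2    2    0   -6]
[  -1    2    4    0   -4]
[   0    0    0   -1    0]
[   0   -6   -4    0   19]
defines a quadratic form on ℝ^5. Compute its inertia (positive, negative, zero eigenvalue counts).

step 0: pivot -1 → sign −
step 1: pivot 2 → sign +
step 2: pivot 3 → sign +
step 3: pivot -1 → sign −
step 4: pivot -1/3 → sign −
signature = (2, 3, 0)

Answer: (2, 3, 0)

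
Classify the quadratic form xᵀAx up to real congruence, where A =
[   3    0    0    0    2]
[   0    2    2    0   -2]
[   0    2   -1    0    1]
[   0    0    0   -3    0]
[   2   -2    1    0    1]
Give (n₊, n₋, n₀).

Answer: (3, 2, 0)

Derivation:
step 0: pivot 3 → sign +
step 1: pivot 2 → sign +
step 2: pivot -3 → sign −
step 3: pivot -3 → sign −
step 4: pivot 2/3 → sign +
signature = (3, 2, 0)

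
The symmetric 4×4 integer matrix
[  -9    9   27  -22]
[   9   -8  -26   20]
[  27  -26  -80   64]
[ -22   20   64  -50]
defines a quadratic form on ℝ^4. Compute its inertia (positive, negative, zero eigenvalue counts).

step 0: pivot -9 → sign −
step 1: pivot 1 → sign +
step 2: pivot -2/9 → sign −
step 3: row/col 3 already zero → sign 0
signature = (1, 2, 1)

Answer: (1, 2, 1)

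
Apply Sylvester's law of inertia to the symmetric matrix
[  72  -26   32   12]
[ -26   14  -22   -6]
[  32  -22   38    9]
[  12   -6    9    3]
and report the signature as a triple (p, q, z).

Answer: (4, 0, 0)

Derivation:
step 0: pivot 72 → sign +
step 1: pivot 83/18 → sign +
step 2: pivot 10/83 → sign +
step 3: pivot 3/10 → sign +
signature = (4, 0, 0)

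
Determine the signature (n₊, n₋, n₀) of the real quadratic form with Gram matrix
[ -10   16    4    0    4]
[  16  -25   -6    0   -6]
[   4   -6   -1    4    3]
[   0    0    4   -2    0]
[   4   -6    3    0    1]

step 0: pivot -10 → sign −
step 1: pivot 3/5 → sign +
step 2: pivot 1/3 → sign +
step 3: pivot -50 → sign −
step 4: pivot 2/25 → sign +
signature = (3, 2, 0)

Answer: (3, 2, 0)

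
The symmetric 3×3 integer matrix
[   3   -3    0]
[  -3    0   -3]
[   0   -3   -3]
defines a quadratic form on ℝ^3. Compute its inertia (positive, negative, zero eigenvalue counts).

Answer: (1, 1, 1)

Derivation:
step 0: pivot 3 → sign +
step 1: pivot -3 → sign −
step 2: row/col 2 already zero → sign 0
signature = (1, 1, 1)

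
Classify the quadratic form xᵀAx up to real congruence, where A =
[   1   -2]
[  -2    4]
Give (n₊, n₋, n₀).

step 0: pivot 1 → sign +
step 1: row/col 1 already zero → sign 0
signature = (1, 0, 1)

Answer: (1, 0, 1)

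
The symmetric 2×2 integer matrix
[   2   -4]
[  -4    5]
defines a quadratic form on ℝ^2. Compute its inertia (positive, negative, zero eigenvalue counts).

Answer: (1, 1, 0)

Derivation:
step 0: pivot 2 → sign +
step 1: pivot -3 → sign −
signature = (1, 1, 0)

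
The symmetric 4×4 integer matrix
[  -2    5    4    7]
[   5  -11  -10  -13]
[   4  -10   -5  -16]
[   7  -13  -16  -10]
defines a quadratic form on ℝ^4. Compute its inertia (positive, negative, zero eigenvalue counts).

step 0: pivot -2 → sign −
step 1: pivot 3/2 → sign +
step 2: pivot 3 → sign +
step 3: pivot -1/3 → sign −
signature = (2, 2, 0)

Answer: (2, 2, 0)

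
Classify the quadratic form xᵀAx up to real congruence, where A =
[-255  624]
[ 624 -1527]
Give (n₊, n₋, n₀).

step 0: pivot -255 → sign −
step 1: pivot -3/85 → sign −
signature = (0, 2, 0)

Answer: (0, 2, 0)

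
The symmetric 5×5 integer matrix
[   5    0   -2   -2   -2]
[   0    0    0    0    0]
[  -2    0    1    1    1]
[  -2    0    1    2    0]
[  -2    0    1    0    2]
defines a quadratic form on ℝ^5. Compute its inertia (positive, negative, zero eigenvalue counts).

step 0: pivot 5 → sign +
step 1: pivot 1/5 → sign +
step 2: pivot 1 → sign +
step 3: row/col 3 already zero → sign 0
step 4: row/col 4 already zero → sign 0
signature = (3, 0, 2)

Answer: (3, 0, 2)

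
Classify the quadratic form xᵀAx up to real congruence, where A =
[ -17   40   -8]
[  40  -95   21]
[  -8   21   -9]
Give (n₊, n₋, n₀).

step 0: pivot -17 → sign −
step 1: pivot -15/17 → sign −
step 2: pivot 2/15 → sign +
signature = (1, 2, 0)

Answer: (1, 2, 0)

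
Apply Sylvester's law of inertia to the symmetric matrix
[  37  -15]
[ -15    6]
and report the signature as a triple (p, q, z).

Answer: (1, 1, 0)

Derivation:
step 0: pivot 37 → sign +
step 1: pivot -3/37 → sign −
signature = (1, 1, 0)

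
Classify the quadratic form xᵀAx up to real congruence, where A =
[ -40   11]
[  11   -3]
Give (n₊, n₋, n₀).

step 0: pivot -40 → sign −
step 1: pivot 1/40 → sign +
signature = (1, 1, 0)

Answer: (1, 1, 0)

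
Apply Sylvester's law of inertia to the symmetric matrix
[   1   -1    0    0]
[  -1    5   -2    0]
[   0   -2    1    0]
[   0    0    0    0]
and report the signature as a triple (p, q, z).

step 0: pivot 1 → sign +
step 1: pivot 4 → sign +
step 2: row/col 2 already zero → sign 0
step 3: row/col 3 already zero → sign 0
signature = (2, 0, 2)

Answer: (2, 0, 2)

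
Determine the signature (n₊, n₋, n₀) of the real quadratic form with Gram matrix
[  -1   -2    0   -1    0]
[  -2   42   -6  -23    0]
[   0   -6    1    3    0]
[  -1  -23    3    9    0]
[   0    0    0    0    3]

step 0: pivot -1 → sign −
step 1: pivot 46 → sign +
step 2: pivot 5/23 → sign +
step 3: pivot 1/10 → sign +
step 4: pivot 3 → sign +
signature = (4, 1, 0)

Answer: (4, 1, 0)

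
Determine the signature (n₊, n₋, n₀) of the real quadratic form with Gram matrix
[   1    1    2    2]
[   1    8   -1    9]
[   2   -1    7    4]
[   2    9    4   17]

Answer: (4, 0, 0)

Derivation:
step 0: pivot 1 → sign +
step 1: pivot 7 → sign +
step 2: pivot 12/7 → sign +
step 3: pivot 3/4 → sign +
signature = (4, 0, 0)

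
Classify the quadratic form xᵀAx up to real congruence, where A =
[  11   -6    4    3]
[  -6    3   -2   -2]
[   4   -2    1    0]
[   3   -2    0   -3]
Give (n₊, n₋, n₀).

step 0: pivot 11 → sign +
step 1: pivot -3/11 → sign −
step 2: pivot -1/3 → sign −
step 3: pivot 2 → sign +
signature = (2, 2, 0)

Answer: (2, 2, 0)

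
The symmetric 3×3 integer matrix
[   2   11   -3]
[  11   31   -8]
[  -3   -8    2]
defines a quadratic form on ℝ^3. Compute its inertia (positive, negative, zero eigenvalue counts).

Answer: (1, 2, 0)

Derivation:
step 0: pivot 2 → sign +
step 1: pivot -59/2 → sign −
step 2: pivot -3/59 → sign −
signature = (1, 2, 0)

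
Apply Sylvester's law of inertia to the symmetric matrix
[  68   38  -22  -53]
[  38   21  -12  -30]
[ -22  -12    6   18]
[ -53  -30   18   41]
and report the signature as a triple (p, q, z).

step 0: pivot 68 → sign +
step 1: pivot -4/17 → sign −
step 2: pivot -3/4 → sign −
step 3: pivot 1/2 → sign +
signature = (2, 2, 0)

Answer: (2, 2, 0)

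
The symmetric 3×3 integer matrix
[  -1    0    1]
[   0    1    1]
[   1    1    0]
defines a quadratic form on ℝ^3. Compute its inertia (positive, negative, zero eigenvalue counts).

Answer: (1, 1, 1)

Derivation:
step 0: pivot -1 → sign −
step 1: pivot 1 → sign +
step 2: row/col 2 already zero → sign 0
signature = (1, 1, 1)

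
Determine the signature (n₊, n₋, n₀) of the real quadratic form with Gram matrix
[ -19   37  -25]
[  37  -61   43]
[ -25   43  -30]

Answer: (1, 2, 0)

Derivation:
step 0: pivot -19 → sign −
step 1: pivot 210/19 → sign +
step 2: pivot -1/35 → sign −
signature = (1, 2, 0)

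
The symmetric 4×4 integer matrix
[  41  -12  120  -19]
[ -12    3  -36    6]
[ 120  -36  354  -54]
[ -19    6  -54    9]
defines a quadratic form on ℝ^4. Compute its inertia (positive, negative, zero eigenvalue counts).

Answer: (3, 1, 0)

Derivation:
step 0: pivot 41 → sign +
step 1: pivot -21/41 → sign −
step 2: pivot 30/7 → sign +
step 3: pivot 2/5 → sign +
signature = (3, 1, 0)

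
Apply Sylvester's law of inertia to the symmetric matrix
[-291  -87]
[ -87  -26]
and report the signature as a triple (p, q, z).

step 0: pivot -291 → sign −
step 1: pivot 1/97 → sign +
signature = (1, 1, 0)

Answer: (1, 1, 0)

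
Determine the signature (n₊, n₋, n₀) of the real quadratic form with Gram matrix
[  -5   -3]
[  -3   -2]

step 0: pivot -5 → sign −
step 1: pivot -1/5 → sign −
signature = (0, 2, 0)

Answer: (0, 2, 0)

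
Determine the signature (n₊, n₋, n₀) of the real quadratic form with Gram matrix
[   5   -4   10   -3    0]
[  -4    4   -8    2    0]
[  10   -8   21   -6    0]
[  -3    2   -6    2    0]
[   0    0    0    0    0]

Answer: (3, 0, 2)

Derivation:
step 0: pivot 5 → sign +
step 1: pivot 4/5 → sign +
step 2: pivot 1 → sign +
step 3: row/col 3 already zero → sign 0
step 4: row/col 4 already zero → sign 0
signature = (3, 0, 2)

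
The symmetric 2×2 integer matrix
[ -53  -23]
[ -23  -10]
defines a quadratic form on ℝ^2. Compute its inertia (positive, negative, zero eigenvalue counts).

step 0: pivot -53 → sign −
step 1: pivot -1/53 → sign −
signature = (0, 2, 0)

Answer: (0, 2, 0)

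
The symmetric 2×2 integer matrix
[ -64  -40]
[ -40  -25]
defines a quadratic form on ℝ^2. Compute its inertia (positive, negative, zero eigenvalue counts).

step 0: pivot -64 → sign −
step 1: row/col 1 already zero → sign 0
signature = (0, 1, 1)

Answer: (0, 1, 1)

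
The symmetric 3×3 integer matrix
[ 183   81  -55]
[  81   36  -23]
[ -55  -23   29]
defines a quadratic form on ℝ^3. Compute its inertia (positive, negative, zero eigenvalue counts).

Answer: (3, 0, 0)

Derivation:
step 0: pivot 183 → sign +
step 1: pivot 9/61 → sign +
step 2: pivot 2/9 → sign +
signature = (3, 0, 0)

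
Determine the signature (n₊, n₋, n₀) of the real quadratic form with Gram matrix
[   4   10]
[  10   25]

Answer: (1, 0, 1)

Derivation:
step 0: pivot 4 → sign +
step 1: row/col 1 already zero → sign 0
signature = (1, 0, 1)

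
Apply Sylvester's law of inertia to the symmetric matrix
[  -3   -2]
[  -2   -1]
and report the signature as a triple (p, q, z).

step 0: pivot -3 → sign −
step 1: pivot 1/3 → sign +
signature = (1, 1, 0)

Answer: (1, 1, 0)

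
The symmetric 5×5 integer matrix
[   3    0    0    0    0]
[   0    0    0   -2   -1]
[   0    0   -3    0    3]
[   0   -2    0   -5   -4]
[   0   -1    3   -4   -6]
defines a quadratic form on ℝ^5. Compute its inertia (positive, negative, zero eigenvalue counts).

Answer: (2, 3, 0)

Derivation:
step 0: pivot 3 → sign +
step 1: pivot -3 → sign −
step 2: pivot -5 → sign −
step 3: pivot 4/5 → sign +
step 4: pivot -1/4 → sign −
signature = (2, 3, 0)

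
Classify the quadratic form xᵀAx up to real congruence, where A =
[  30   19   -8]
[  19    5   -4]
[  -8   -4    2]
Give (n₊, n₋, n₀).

Answer: (2, 1, 0)

Derivation:
step 0: pivot 30 → sign +
step 1: pivot -211/30 → sign −
step 2: pivot 6/211 → sign +
signature = (2, 1, 0)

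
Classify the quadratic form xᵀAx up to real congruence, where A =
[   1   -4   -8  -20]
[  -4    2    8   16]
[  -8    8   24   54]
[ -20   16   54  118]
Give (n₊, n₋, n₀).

step 0: pivot 1 → sign +
step 1: pivot -14 → sign −
step 2: pivot 8/7 → sign +
step 3: pivot -3/2 → sign −
signature = (2, 2, 0)

Answer: (2, 2, 0)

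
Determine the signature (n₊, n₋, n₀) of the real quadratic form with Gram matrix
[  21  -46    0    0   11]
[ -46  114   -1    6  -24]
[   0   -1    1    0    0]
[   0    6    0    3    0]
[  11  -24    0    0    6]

Answer: (5, 0, 0)

Derivation:
step 0: pivot 21 → sign +
step 1: pivot 278/21 → sign +
step 2: pivot 257/278 → sign +
step 3: pivot 15/257 → sign +
step 4: pivot 1/5 → sign +
signature = (5, 0, 0)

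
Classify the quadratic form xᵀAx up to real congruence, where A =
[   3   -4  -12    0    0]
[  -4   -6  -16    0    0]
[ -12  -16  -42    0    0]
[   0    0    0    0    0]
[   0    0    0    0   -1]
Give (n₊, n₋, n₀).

Answer: (2, 2, 1)

Derivation:
step 0: pivot 3 → sign +
step 1: pivot -34/3 → sign −
step 2: pivot 6/17 → sign +
step 3: pivot -1 → sign −
step 4: row/col 4 already zero → sign 0
signature = (2, 2, 1)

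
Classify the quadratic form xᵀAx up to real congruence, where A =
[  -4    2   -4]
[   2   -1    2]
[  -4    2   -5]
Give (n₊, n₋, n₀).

Answer: (0, 2, 1)

Derivation:
step 0: pivot -4 → sign −
step 1: pivot -1 → sign −
step 2: row/col 2 already zero → sign 0
signature = (0, 2, 1)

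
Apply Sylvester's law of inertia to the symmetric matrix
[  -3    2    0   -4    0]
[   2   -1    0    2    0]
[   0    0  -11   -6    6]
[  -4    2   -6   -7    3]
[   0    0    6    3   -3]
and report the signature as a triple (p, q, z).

Answer: (2, 2, 1)

Derivation:
step 0: pivot -3 → sign −
step 1: pivot 1/3 → sign +
step 2: pivot -11 → sign −
step 3: pivot 3/11 → sign +
step 4: row/col 4 already zero → sign 0
signature = (2, 2, 1)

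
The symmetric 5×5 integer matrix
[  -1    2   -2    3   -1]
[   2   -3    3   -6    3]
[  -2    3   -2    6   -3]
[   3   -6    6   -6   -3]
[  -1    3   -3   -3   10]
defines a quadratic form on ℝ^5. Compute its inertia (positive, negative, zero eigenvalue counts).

Answer: (3, 2, 0)

Derivation:
step 0: pivot -1 → sign −
step 1: pivot 1 → sign +
step 2: pivot 1 → sign +
step 3: pivot 3 → sign +
step 4: pivot -2 → sign −
signature = (3, 2, 0)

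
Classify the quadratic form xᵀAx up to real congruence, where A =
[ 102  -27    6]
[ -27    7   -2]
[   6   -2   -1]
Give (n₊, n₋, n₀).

step 0: pivot 102 → sign +
step 1: pivot -5/34 → sign −
step 2: pivot -1/5 → sign −
signature = (1, 2, 0)

Answer: (1, 2, 0)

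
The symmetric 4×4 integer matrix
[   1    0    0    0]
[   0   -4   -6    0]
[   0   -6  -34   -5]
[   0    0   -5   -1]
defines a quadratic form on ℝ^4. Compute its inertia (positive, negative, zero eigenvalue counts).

Answer: (1, 2, 1)

Derivation:
step 0: pivot 1 → sign +
step 1: pivot -4 → sign −
step 2: pivot -25 → sign −
step 3: row/col 3 already zero → sign 0
signature = (1, 2, 1)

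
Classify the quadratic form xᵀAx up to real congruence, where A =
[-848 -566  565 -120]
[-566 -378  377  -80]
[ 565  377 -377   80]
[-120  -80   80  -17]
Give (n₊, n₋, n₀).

step 0: pivot -848 → sign −
step 1: pivot -47/212 → sign −
step 2: pivot -1/2 → sign −
step 3: pivot 1/47 → sign +
signature = (1, 3, 0)

Answer: (1, 3, 0)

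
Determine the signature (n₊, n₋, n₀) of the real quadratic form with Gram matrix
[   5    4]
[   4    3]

Answer: (1, 1, 0)

Derivation:
step 0: pivot 5 → sign +
step 1: pivot -1/5 → sign −
signature = (1, 1, 0)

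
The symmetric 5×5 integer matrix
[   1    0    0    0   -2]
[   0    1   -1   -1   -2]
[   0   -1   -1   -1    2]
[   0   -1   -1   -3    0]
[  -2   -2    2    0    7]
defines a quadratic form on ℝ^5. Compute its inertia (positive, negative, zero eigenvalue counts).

step 0: pivot 1 → sign +
step 1: pivot 1 → sign +
step 2: pivot -2 → sign −
step 3: pivot -2 → sign −
step 4: pivot 1 → sign +
signature = (3, 2, 0)

Answer: (3, 2, 0)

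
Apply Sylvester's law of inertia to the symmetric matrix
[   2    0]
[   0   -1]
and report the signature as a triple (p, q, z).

step 0: pivot 2 → sign +
step 1: pivot -1 → sign −
signature = (1, 1, 0)

Answer: (1, 1, 0)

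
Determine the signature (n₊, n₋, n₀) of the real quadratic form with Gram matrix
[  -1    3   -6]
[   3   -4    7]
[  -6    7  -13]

Answer: (1, 2, 0)

Derivation:
step 0: pivot -1 → sign −
step 1: pivot 5 → sign +
step 2: pivot -6/5 → sign −
signature = (1, 2, 0)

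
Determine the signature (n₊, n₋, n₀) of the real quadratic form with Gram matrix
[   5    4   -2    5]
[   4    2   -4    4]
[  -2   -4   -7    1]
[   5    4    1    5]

Answer: (2, 2, 0)

Derivation:
step 0: pivot 5 → sign +
step 1: pivot -6/5 → sign −
step 2: pivot -3 → sign −
step 3: pivot 3 → sign +
signature = (2, 2, 0)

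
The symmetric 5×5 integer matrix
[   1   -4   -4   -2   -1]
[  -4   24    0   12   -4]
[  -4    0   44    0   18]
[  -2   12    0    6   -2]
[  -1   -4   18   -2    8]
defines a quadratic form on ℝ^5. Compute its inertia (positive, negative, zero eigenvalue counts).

Answer: (2, 1, 2)

Derivation:
step 0: pivot 1 → sign +
step 1: pivot 8 → sign +
step 2: pivot -4 → sign −
step 3: row/col 3 already zero → sign 0
step 4: row/col 4 already zero → sign 0
signature = (2, 1, 2)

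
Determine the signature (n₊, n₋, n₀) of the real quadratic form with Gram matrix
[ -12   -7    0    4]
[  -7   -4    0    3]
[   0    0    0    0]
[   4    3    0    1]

Answer: (1, 2, 1)

Derivation:
step 0: pivot -12 → sign −
step 1: pivot 1/12 → sign +
step 2: pivot -3 → sign −
step 3: row/col 3 already zero → sign 0
signature = (1, 2, 1)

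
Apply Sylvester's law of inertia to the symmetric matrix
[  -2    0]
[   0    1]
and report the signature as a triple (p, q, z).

Answer: (1, 1, 0)

Derivation:
step 0: pivot -2 → sign −
step 1: pivot 1 → sign +
signature = (1, 1, 0)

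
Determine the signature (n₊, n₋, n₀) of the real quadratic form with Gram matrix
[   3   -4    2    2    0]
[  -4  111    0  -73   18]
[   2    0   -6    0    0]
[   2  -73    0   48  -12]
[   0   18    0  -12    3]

step 0: pivot 3 → sign +
step 1: pivot 317/3 → sign +
step 2: pivot -2346/317 → sign −
step 3: pivot -143/1173 → sign −
step 4: pivot -3/143 → sign −
signature = (2, 3, 0)

Answer: (2, 3, 0)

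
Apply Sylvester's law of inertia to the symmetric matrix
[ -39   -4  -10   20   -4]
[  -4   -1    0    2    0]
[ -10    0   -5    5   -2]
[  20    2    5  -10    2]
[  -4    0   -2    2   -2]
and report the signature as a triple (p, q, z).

Answer: (1, 4, 0)

Derivation:
step 0: pivot -39 → sign −
step 1: pivot -23/39 → sign −
step 2: pivot -15/23 → sign −
step 3: pivot 1/3 → sign +
step 4: pivot -6/5 → sign −
signature = (1, 4, 0)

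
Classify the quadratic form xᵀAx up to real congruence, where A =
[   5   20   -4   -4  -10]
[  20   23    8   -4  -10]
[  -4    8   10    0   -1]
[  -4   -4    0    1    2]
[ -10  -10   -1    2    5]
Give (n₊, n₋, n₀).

Answer: (3, 2, 0)

Derivation:
step 0: pivot 5 → sign +
step 1: pivot -57 → sign −
step 2: pivot 1606/95 → sign +
step 3: pivot 9/73 → sign +
step 4: pivot -1/22 → sign −
signature = (3, 2, 0)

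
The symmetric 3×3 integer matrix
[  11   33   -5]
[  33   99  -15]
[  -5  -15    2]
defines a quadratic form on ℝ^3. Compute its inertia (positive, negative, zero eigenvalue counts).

step 0: pivot 11 → sign +
step 1: pivot -3/11 → sign −
step 2: row/col 2 already zero → sign 0
signature = (1, 1, 1)

Answer: (1, 1, 1)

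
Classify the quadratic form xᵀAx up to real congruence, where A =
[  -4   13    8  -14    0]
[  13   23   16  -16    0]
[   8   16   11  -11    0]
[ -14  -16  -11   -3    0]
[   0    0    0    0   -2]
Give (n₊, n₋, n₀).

Answer: (1, 4, 0)

Derivation:
step 0: pivot -4 → sign −
step 1: pivot 261/4 → sign +
step 2: pivot -1/29 → sign −
step 3: pivot -2 → sign −
step 4: pivot -2 → sign −
signature = (1, 4, 0)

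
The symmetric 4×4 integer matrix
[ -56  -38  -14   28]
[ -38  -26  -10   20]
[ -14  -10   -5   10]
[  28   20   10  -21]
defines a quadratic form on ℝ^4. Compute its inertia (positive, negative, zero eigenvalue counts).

step 0: pivot -56 → sign −
step 1: pivot -3/14 → sign −
step 2: pivot -1/3 → sign −
step 3: pivot -1 → sign −
signature = (0, 4, 0)

Answer: (0, 4, 0)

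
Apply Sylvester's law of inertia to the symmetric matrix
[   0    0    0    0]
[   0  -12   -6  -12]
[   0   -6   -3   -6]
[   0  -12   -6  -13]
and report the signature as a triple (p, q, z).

step 0: pivot -12 → sign −
step 1: pivot -1 → sign −
step 2: row/col 2 already zero → sign 0
step 3: row/col 3 already zero → sign 0
signature = (0, 2, 2)

Answer: (0, 2, 2)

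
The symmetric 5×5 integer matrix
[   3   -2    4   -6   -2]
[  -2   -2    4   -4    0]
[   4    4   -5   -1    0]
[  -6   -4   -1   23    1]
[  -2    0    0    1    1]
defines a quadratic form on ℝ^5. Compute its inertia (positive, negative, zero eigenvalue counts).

Answer: (4, 1, 0)

Derivation:
step 0: pivot 3 → sign +
step 1: pivot -10/3 → sign −
step 2: pivot 3 → sign +
step 3: pivot 16/5 → sign +
step 4: pivot 3/16 → sign +
signature = (4, 1, 0)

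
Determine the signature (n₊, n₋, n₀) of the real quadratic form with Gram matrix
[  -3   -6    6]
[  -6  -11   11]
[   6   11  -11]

step 0: pivot -3 → sign −
step 1: pivot 1 → sign +
step 2: row/col 2 already zero → sign 0
signature = (1, 1, 1)

Answer: (1, 1, 1)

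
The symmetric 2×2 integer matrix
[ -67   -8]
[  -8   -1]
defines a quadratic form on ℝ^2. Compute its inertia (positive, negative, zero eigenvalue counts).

step 0: pivot -67 → sign −
step 1: pivot -3/67 → sign −
signature = (0, 2, 0)

Answer: (0, 2, 0)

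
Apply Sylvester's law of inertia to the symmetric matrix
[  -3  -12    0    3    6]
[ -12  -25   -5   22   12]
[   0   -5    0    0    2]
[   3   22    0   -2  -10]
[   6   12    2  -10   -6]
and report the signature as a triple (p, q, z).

Answer: (3, 2, 0)

Derivation:
step 0: pivot -3 → sign −
step 1: pivot 23 → sign +
step 2: pivot -25/23 → sign −
step 3: pivot 1 → sign +
step 4: pivot 2/25 → sign +
signature = (3, 2, 0)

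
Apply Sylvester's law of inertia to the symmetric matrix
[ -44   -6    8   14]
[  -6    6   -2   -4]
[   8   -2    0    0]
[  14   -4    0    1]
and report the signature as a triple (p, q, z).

Answer: (2, 1, 1)

Derivation:
step 0: pivot -44 → sign −
step 1: pivot 75/11 → sign +
step 2: pivot 4/75 → sign +
step 3: row/col 3 already zero → sign 0
signature = (2, 1, 1)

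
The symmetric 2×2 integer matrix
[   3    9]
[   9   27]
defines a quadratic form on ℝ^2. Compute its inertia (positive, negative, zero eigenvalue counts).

step 0: pivot 3 → sign +
step 1: row/col 1 already zero → sign 0
signature = (1, 0, 1)

Answer: (1, 0, 1)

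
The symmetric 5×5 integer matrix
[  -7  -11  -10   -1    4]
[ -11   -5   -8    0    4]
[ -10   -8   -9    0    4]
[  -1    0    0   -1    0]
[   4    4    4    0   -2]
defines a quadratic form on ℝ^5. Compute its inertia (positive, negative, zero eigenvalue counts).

Answer: (2, 3, 0)

Derivation:
step 0: pivot -7 → sign −
step 1: pivot 86/7 → sign +
step 2: pivot 19/43 → sign +
step 3: pivot -3/2 → sign −
step 4: pivot -6/19 → sign −
signature = (2, 3, 0)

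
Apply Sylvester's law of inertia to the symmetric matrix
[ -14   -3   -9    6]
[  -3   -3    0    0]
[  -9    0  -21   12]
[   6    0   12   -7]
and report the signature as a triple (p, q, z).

Answer: (0, 4, 0)

Derivation:
step 0: pivot -14 → sign −
step 1: pivot -33/14 → sign −
step 2: pivot -150/11 → sign −
step 3: pivot -1/25 → sign −
signature = (0, 4, 0)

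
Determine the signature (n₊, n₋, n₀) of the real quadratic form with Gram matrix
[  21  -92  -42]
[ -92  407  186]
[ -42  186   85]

Answer: (2, 1, 0)

Derivation:
step 0: pivot 21 → sign +
step 1: pivot 83/21 → sign +
step 2: pivot -1/83 → sign −
signature = (2, 1, 0)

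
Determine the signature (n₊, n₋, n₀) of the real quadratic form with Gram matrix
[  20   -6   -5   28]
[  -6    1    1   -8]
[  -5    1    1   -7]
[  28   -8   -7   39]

Answer: (2, 2, 0)

Derivation:
step 0: pivot 20 → sign +
step 1: pivot -4/5 → sign −
step 2: pivot 1/16 → sign +
step 3: pivot -1 → sign −
signature = (2, 2, 0)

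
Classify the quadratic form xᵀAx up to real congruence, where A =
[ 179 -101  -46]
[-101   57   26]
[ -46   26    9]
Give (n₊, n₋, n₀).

Answer: (2, 1, 0)

Derivation:
step 0: pivot 179 → sign +
step 1: pivot 2/179 → sign +
step 2: pivot -3 → sign −
signature = (2, 1, 0)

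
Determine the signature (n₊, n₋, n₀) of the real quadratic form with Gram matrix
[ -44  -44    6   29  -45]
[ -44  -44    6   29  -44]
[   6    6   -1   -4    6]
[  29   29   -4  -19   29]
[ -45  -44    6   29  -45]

Answer: (2, 3, 0)

Derivation:
step 0: pivot -44 → sign −
step 1: pivot -2/11 → sign −
step 2: pivot 1/8 → sign +
step 3: pivot -2 → sign −
step 4: pivot 1/2 → sign +
signature = (2, 3, 0)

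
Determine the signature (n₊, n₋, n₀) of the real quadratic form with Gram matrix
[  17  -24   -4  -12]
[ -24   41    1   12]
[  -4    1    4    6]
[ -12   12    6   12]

Answer: (3, 0, 1)

Derivation:
step 0: pivot 17 → sign +
step 1: pivot 121/17 → sign +
step 2: pivot 3/121 → sign +
step 3: row/col 3 already zero → sign 0
signature = (3, 0, 1)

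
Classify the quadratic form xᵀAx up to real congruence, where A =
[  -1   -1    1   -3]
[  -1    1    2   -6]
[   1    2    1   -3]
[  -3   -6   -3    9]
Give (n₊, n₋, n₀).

step 0: pivot -1 → sign −
step 1: pivot 2 → sign +
step 2: pivot 3/2 → sign +
step 3: row/col 3 already zero → sign 0
signature = (2, 1, 1)

Answer: (2, 1, 1)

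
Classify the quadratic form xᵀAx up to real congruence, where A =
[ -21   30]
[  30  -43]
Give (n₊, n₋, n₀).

Answer: (0, 2, 0)

Derivation:
step 0: pivot -21 → sign −
step 1: pivot -1/7 → sign −
signature = (0, 2, 0)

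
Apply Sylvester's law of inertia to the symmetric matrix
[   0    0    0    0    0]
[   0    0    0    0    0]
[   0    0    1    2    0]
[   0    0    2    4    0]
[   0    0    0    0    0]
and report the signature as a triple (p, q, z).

Answer: (1, 0, 4)

Derivation:
step 0: pivot 1 → sign +
step 1: row/col 1 already zero → sign 0
step 2: row/col 2 already zero → sign 0
step 3: row/col 3 already zero → sign 0
step 4: row/col 4 already zero → sign 0
signature = (1, 0, 4)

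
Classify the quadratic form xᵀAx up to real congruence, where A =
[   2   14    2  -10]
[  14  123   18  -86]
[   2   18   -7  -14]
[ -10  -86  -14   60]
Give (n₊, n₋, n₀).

Answer: (2, 2, 0)

Derivation:
step 0: pivot 2 → sign +
step 1: pivot 25 → sign +
step 2: pivot -241/25 → sign −
step 3: pivot -6/241 → sign −
signature = (2, 2, 0)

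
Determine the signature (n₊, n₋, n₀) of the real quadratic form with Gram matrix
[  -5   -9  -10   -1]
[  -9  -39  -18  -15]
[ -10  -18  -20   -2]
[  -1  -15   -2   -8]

step 0: pivot -5 → sign −
step 1: pivot -114/5 → sign −
step 2: pivot -3/19 → sign −
step 3: row/col 3 already zero → sign 0
signature = (0, 3, 1)

Answer: (0, 3, 1)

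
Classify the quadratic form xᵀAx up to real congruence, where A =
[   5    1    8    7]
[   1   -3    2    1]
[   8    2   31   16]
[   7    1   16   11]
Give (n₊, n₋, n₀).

Answer: (3, 1, 0)

Derivation:
step 0: pivot 5 → sign +
step 1: pivot -16/5 → sign −
step 2: pivot 73/4 → sign +
step 3: pivot 1/73 → sign +
signature = (3, 1, 0)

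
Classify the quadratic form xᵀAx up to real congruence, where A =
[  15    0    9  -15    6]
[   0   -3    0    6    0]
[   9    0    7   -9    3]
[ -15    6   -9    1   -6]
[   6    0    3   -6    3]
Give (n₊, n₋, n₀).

step 0: pivot 15 → sign +
step 1: pivot -3 → sign −
step 2: pivot 8/5 → sign +
step 3: pivot -2 → sign −
step 4: pivot 3/8 → sign +
signature = (3, 2, 0)

Answer: (3, 2, 0)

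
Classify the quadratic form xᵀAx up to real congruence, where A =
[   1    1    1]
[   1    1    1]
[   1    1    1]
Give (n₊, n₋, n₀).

step 0: pivot 1 → sign +
step 1: row/col 1 already zero → sign 0
step 2: row/col 2 already zero → sign 0
signature = (1, 0, 2)

Answer: (1, 0, 2)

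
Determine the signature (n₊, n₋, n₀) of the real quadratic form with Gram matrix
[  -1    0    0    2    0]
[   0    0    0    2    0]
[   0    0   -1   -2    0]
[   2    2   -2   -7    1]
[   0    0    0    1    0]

Answer: (1, 3, 1)

Derivation:
step 0: pivot -1 → sign −
step 1: pivot -1 → sign −
step 2: pivot 1 → sign +
step 3: pivot -4 → sign −
step 4: row/col 4 already zero → sign 0
signature = (1, 3, 1)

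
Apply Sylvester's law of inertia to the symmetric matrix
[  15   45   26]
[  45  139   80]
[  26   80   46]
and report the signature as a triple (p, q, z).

Answer: (2, 1, 0)

Derivation:
step 0: pivot 15 → sign +
step 1: pivot 4 → sign +
step 2: pivot -1/15 → sign −
signature = (2, 1, 0)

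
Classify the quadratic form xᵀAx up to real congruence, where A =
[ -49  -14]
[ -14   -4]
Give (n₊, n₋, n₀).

step 0: pivot -49 → sign −
step 1: row/col 1 already zero → sign 0
signature = (0, 1, 1)

Answer: (0, 1, 1)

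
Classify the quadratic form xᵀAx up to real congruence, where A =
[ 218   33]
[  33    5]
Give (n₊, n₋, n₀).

Answer: (2, 0, 0)

Derivation:
step 0: pivot 218 → sign +
step 1: pivot 1/218 → sign +
signature = (2, 0, 0)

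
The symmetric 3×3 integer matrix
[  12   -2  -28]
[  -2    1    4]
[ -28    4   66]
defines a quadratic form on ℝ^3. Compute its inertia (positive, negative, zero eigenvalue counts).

step 0: pivot 12 → sign +
step 1: pivot 2/3 → sign +
step 2: row/col 2 already zero → sign 0
signature = (2, 0, 1)

Answer: (2, 0, 1)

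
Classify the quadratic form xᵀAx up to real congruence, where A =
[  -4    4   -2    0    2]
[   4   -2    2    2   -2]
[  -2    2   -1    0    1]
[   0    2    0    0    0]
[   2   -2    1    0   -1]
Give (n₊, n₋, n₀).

Answer: (1, 2, 2)

Derivation:
step 0: pivot -4 → sign −
step 1: pivot 2 → sign +
step 2: pivot -2 → sign −
step 3: row/col 3 already zero → sign 0
step 4: row/col 4 already zero → sign 0
signature = (1, 2, 2)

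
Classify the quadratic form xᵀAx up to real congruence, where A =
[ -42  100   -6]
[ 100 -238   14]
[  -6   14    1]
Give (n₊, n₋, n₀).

Answer: (2, 1, 0)

Derivation:
step 0: pivot -42 → sign −
step 1: pivot 2/21 → sign +
step 2: pivot 1 → sign +
signature = (2, 1, 0)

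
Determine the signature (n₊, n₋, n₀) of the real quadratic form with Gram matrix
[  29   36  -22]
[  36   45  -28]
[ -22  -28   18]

Answer: (2, 1, 0)

Derivation:
step 0: pivot 29 → sign +
step 1: pivot 9/29 → sign +
step 2: pivot -2/9 → sign −
signature = (2, 1, 0)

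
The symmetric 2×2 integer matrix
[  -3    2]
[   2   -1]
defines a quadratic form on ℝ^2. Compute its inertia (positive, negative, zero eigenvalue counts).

Answer: (1, 1, 0)

Derivation:
step 0: pivot -3 → sign −
step 1: pivot 1/3 → sign +
signature = (1, 1, 0)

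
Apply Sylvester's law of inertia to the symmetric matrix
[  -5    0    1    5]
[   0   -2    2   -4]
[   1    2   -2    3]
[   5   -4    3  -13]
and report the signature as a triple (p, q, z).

step 0: pivot -5 → sign −
step 1: pivot -2 → sign −
step 2: pivot 1/5 → sign +
step 3: row/col 3 already zero → sign 0
signature = (1, 2, 1)

Answer: (1, 2, 1)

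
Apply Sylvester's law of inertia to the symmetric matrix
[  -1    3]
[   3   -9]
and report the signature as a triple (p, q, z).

Answer: (0, 1, 1)

Derivation:
step 0: pivot -1 → sign −
step 1: row/col 1 already zero → sign 0
signature = (0, 1, 1)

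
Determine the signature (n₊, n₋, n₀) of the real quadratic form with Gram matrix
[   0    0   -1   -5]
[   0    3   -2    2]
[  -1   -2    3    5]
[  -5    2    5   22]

step 0: pivot 3 → sign +
step 1: pivot 5/3 → sign +
step 2: pivot -3/5 → sign −
step 3: pivot -1 → sign −
signature = (2, 2, 0)

Answer: (2, 2, 0)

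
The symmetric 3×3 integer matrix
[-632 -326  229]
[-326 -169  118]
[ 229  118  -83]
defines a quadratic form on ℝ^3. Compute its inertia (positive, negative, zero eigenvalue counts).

step 0: pivot -632 → sign −
step 1: pivot -133/158 → sign −
step 2: pivot -3/532 → sign −
signature = (0, 3, 0)

Answer: (0, 3, 0)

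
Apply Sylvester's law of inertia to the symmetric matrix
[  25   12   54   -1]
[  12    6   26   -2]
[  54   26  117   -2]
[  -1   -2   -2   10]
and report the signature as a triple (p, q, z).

step 0: pivot 25 → sign +
step 1: pivot 6/25 → sign +
step 2: pivot 1/3 → sign +
step 3: pivot -1 → sign −
signature = (3, 1, 0)

Answer: (3, 1, 0)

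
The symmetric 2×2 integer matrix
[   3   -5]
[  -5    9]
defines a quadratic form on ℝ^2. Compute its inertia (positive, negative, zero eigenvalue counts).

step 0: pivot 3 → sign +
step 1: pivot 2/3 → sign +
signature = (2, 0, 0)

Answer: (2, 0, 0)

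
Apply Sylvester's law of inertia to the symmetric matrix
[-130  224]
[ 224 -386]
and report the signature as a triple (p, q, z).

step 0: pivot -130 → sign −
step 1: pivot -2/65 → sign −
signature = (0, 2, 0)

Answer: (0, 2, 0)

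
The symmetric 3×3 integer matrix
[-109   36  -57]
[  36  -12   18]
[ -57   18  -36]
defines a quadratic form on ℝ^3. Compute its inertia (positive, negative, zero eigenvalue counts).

step 0: pivot -109 → sign −
step 1: pivot -12/109 → sign −
step 2: row/col 2 already zero → sign 0
signature = (0, 2, 1)

Answer: (0, 2, 1)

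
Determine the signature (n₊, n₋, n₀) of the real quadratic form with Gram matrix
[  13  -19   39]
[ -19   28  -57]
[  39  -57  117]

step 0: pivot 13 → sign +
step 1: pivot 3/13 → sign +
step 2: row/col 2 already zero → sign 0
signature = (2, 0, 1)

Answer: (2, 0, 1)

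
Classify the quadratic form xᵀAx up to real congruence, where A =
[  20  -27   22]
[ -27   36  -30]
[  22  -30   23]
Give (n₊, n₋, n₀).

Answer: (1, 2, 0)

Derivation:
step 0: pivot 20 → sign +
step 1: pivot -9/20 → sign −
step 2: pivot -1 → sign −
signature = (1, 2, 0)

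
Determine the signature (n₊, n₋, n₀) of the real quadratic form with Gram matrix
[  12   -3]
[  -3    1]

step 0: pivot 12 → sign +
step 1: pivot 1/4 → sign +
signature = (2, 0, 0)

Answer: (2, 0, 0)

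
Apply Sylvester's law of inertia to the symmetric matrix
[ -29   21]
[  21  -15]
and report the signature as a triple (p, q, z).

step 0: pivot -29 → sign −
step 1: pivot 6/29 → sign +
signature = (1, 1, 0)

Answer: (1, 1, 0)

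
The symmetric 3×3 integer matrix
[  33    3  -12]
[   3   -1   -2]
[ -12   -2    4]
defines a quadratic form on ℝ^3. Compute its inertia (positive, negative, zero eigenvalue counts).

Answer: (2, 1, 0)

Derivation:
step 0: pivot 33 → sign +
step 1: pivot -14/11 → sign −
step 2: pivot 2/7 → sign +
signature = (2, 1, 0)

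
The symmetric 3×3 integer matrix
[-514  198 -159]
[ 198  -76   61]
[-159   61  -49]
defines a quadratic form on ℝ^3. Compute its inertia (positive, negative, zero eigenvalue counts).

Answer: (1, 2, 0)

Derivation:
step 0: pivot -514 → sign −
step 1: pivot 70/257 → sign +
step 2: pivot -3/70 → sign −
signature = (1, 2, 0)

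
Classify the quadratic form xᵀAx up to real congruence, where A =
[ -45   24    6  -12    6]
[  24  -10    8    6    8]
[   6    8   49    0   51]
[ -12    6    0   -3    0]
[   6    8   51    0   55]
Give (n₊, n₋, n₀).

step 0: pivot -45 → sign −
step 1: pivot 14/5 → sign +
step 2: pivot 5 → sign +
step 3: pivot 1/7 → sign +
step 4: pivot 6/5 → sign +
signature = (4, 1, 0)

Answer: (4, 1, 0)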